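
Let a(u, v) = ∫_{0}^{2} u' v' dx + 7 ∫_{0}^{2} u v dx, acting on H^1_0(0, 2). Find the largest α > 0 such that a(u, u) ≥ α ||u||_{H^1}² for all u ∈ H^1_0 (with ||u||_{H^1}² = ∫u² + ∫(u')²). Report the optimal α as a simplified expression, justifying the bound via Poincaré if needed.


α = 1

Coercivity of a(·,·) on H^1_0(0, 2) means a(u, u) ≥ α ||u||_{H^1}² for every u ∈ H^1_0.
The interval has length L = 2, and Poincaré/coercivity depend only on L. Here a(u, u) = ∫(u')² + (7)·∫u².
Here c = 7 ≥ 1, so a(u,u) = ∫(u')² + c∫u² ≥ ∫(u')² + ∫u² = ||u||_{H^1}², i.e. α = 1 works. No larger α is possible: a(u,u) ≥ α||u||_{H^1}² means (1−α)∫(u')² ≥ (α−c)∫u², and for the modes u_n = sin(nπ(x−x₀)/L) (x₀ the left endpoint) one has ∫u_n²/∫(u_n')² = (L/(nπ))² → 0, so a(u_n,u_n)/||u_n||_{H^1}² → 1. Hence the optimal constant is α = 1.
Therefore α = 1.


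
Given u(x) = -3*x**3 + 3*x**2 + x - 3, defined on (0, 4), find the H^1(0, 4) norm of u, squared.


||u||_{H^1}^2 = 2174936/105

The H^1 norm (squared) on an interval (0, L) is
  ||u||_{H^1}^2 = ∫_0^L u(x)^2 dx + ∫_0^L u'(x)^2 dx.
Compute u'(x) = -9*x**2 + 6*x + 1.
Then u(x)^2 = 9*x**6 - 18*x**5 + 3*x**4 + 24*x**3 - 17*x**2 - 6*x + 9 and u'(x)^2 = 81*x**4 - 108*x**3 + 18*x**2 + 12*x + 1.
Integrate each monomial from 0 to 4 using ∫_0^4 c·x^n dx = c·4^(n+1)/(n+1):
  ∫_0^4 u(x)^2 dx = ∫_0^4 (9*x^6 - 18*x^5 + 3*x^4 + 24*x^3 - 17*x^2 - 6*x + 9) dx. Term by term:
    ∫_0^4 9*x^6 dx = 147456/7;  ∫_0^4 -18*x^5 dx = -12288;  ∫_0^4 3*x^4 dx = 3072/5;
    ∫_0^4 24*x^3 dx = 1536;  ∫_0^4 -17*x^2 dx = -1088/3;  ∫_0^4 -6*x dx = -48;
    ∫_0^4 9 dx = 36.
  Sum: 147456/7 − 12288 + 3072/5 + 1536 − 1088/3 − 48 + 36 = 1108052/105.
  ∫_0^4 u'(x)^2 dx = ∫_0^4 (81*x^4 - 108*x^3 + 18*x^2 + 12*x + 1) dx. Term by term:
    ∫_0^4 81*x^4 dx = 82944/5;  ∫_0^4 -108*x^3 dx = -6912;  ∫_0^4 18*x^2 dx = 384;
    ∫_0^4 12*x dx = 96;  ∫_0^4 1 dx = 4.
  Sum: 82944/5 − 6912 + 384 + 96 + 4 = 50804/5.
Adding: ||u||_{H^1}^2 = 1108052/105 + 50804/5 = 2174936/105.


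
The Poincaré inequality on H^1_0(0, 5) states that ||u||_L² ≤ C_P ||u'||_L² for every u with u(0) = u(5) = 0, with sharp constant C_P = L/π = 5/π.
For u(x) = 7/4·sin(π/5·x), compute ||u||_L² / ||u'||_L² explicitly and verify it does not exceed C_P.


||u||_L² / ||u'||_L² = 5/π = C_P.

u(x) = 7/4·sin(π/5·x), so u'(x) = 7*π*cos(π*x/5)/20.
Writing u(x) = A·sin(kπx/L) with A = 7/4 and k = 1, use ∫_0^L sin²(kπx/L) dx = L/2 and ∫_0^L cos²(kπx/L) dx = L/2.
u² = 49/16·sin²(π/5·x) and (u')² = 49*π^2/400·cos²(π/5·x), and each of sin², cos² integrates to L/2 = 5/2 over (0, 5).
∫_0^5 u² dx = 245/32, so ||u||_L² = 7*sqrt(10)/8.
∫_0^5 (u')² dx = 49*π^2/160, so ||u'||_L² = 7*sqrt(10)*π/40.
Ratio ||u||_L² / ||u'||_L² = 5/π.
Sharp Poincaré constant on H^1_0(0, 5) is C_P = L/π = 5/π, achieved by sin(π/5·x).
This is the k = 1 eigenfunction (up to amplitude), so the ratio equals the sharp Poincaré constant exactly.


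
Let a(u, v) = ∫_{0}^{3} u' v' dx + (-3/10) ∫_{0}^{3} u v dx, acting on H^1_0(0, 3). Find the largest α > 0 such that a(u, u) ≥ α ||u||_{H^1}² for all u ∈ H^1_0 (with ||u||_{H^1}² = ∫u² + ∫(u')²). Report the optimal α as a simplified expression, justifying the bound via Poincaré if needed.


α = (-27/10 + π^2)/(9 + π^2)

Coercivity of a(·,·) on H^1_0(0, 3) means a(u, u) ≥ α ||u||_{H^1}² for every u ∈ H^1_0.
The interval has length L = 3, and Poincaré/coercivity depend only on L. Here a(u, u) = ∫(u')² + (-3/10)·∫u².
Here c = -3/10 < 0 with |c| < (π/L)² = π^2/9, so coercivity still holds. The condition a(u,u) ≥ α||u||_{H^1}² reads (1−α)∫(u')² ≥ (α−c)∫u². Any admissible α is ≤ 1 (rapidly oscillating u have ∫u²/∫(u')² → 0), and α = 1 would force 0 ≥ (1−c)∫u², impossible since c < 1; so 1−α > 0. By the sharp Poincaré inequality on H^1_0 of an interval of length L, ∫(u')² ≥ (π/L)²∫u² with equality for the first sine mode sin(π(x−x₀)/L) (x₀ the left endpoint), so the inequality holds for all u iff (1−α)(π/L)² ≥ α − c, i.e. α ≤ ((π/L)² + c)/((π/L)² + 1) = (1 + c(L/π)²)/(1 + (L/π)²). (Direct route, valid since c ≤ 0: Poincaré gives c∫u² ≥ c(L/π)²∫(u')², so a(u,u) ≥ (1 + c(L/π)²)∫(u')², while ||u||_{H^1}² ≤ (1 + (L/π)²)∫(u')²; dividing yields the same α.) With (π/L)² = π^2/9 and c = -3/10, the largest admissible constant is α = ((π/L)² + c)/((π/L)² + 1).
Simplifying, α = (-27/10 + π^2)/(9 + π^2).


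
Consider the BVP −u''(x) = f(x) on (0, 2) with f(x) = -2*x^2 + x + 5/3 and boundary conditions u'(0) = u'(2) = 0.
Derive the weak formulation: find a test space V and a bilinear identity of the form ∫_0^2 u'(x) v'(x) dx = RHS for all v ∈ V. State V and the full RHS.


V = H^1(0, 2) (no boundary constraint on v; u is determined up to an additive constant); weak form: ∫_0^2 u'v' dx = ∫_0^2 (-2*x^2 + x + 5/3) v dx for all v ∈ V.

Multiply both sides by a test function v and integrate from 0 to 2:
  ∫_0^2 −u''(x) v(x) dx = ∫_0^2 f(x) v(x) dx.
Integrate the LHS by parts once:
  ∫_0^2 −u'' v dx = −[u'(x) v(x)]_0^2 + ∫_0^2 u'(x) v'(x) dx.
Thus ∫_0^2 u'(x) v'(x) dx = ∫_0^2 f(x) v(x) dx + [u'(x) v(x)]_0^2.
Choose V so that boundary terms are either known or forced to vanish.
u has homogeneous Neumann: u'(0) = u'(2) = 0. So [u' v]_0^2 = 0·v(2) − 0·v(0) = 0 for any v; take V = H^1(0, 2).
Weak formulation: find u (satisfying any essential BC) such that ∫_0^2 u'(x) v'(x) dx = ∫_0^2 f v dx for all v ∈ V (homogeneous Neumann, so boundary terms vanish).
Substituting f(x) = -2*x^2 + x + 5/3, the right-hand side is ∫_0^2 (-2*x^2 + x + 5/3) v dx.
Compatibility check (pure Neumann): taking v ≡ 1 ∈ V gives 0 = ∫_0^2 f dx + (0) − (0), i.e. ∫_0^2 f dx must equal u'(0) − u'(2) = 0. Indeed ∫_0^2 (-2*x^2 + x + 5/3) dx = 0, so the data are compatible. The solution is then unique only up to an additive constant (fix it e.g. by requiring ∫_0^2 u dx = 0).


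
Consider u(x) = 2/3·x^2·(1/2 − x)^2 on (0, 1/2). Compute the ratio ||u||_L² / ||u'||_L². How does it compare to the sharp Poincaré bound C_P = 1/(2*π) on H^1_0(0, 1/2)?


||u||_L² / ||u'||_L² = sqrt(3)/12 < C_P = 1/(2*π).

u(x) = 2/3·x^2·(1/2 − x)^2, so u'(x) = x*(2*x - 1)*(4*x - 1)/3.
u(x) = 2/3·x^2·(1/2 − x)^2 vanishes at x = 0 and x = 1/2, so u ∈ H^1_0(0, 1/2). Differentiate via the product rule and integrate the resulting polynomials term by term.
  ∫_0^1/2 u² dx = ∫_0^1/2 (4*x^8/9 - 8*x^7/9 + 2*x^6/3 - 2*x^5/9 + x^4/36) dx. Term by term:
    ∫_0^1/2 4*x^8/9 dx = 1/10368;  ∫_0^1/2 -8*x^7/9 dx = -1/2304;  ∫_0^1/2 2*x^6/3 dx = 1/1344;
    ∫_0^1/2 -2*x^5/9 dx = -1/1728;  ∫_0^1/2 x^4/36 dx = 1/5760.
  Sum: 1/10368 − 1/2304 + 1/1344 − 1/1728 + 1/5760 = 1/725760.
  ∫_0^1/2 (u')² dx = ∫_0^1/2 (64*x^6/9 - 32*x^5/3 + 52*x^4/9 - 4*x^3/3 + x^2/9) dx. Term by term:
    ∫_0^1/2 64*x^6/9 dx = 1/126;  ∫_0^1/2 -32*x^5/3 dx = -1/36;  ∫_0^1/2 52*x^4/9 dx = 13/360;
    ∫_0^1/2 -4*x^3/3 dx = -1/48;  ∫_0^1/2 x^2/9 dx = 1/216.
  Sum: 1/126 − 1/36 + 13/360 − 1/48 + 1/216 = 1/15120.
∫_0^1/2 u² dx = 1/725760, so ||u||_L² = sqrt(35)/5040.
∫_0^1/2 (u')² dx = 1/15120, so ||u'||_L² = sqrt(105)/1260.
Ratio ||u||_L² / ||u'||_L² = sqrt(3)/12.
Sharp Poincaré constant on H^1_0(0, 1/2) is C_P = L/π = 1/(2*π), achieved by sin(2*π·x).
A polynomial bump cannot attain the sharp Poincaré constant (only the first sine eigenfunction does), so the ratio is strictly less than C_P, consistent with ||u||_L² ≤ C_P ||u'||_L².


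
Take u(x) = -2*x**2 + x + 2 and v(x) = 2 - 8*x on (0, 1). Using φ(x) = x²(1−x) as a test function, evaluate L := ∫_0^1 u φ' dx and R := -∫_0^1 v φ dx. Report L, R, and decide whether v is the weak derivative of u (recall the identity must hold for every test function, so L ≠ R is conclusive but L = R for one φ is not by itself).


LHS = 7/60, RHS = 7/30. No, v is not the weak derivative of u.

u(x) = -2*x**2 + x + 2, classical derivative u'(x) = 1 - 4*x.
φ(x) = x²(1−x), so φ'(x) = x*(2 - 3*x).
Note φ(0) = φ(1) = 0, so the boundary term u·φ vanishes.
LHS = ∫_0^1 u(x) φ'(x) dx = ∫_0^1 (6*x^4 - 7*x^3 - 4*x^2 + 4*x) dx. Term by term:
  ∫_0^1 6*x^4 dx = 6/5;  ∫_0^1 -7*x^3 dx = -7/4;  ∫_0^1 -4*x^2 dx = -4/3;
  ∫_0^1 4*x dx = 2.
Sum: 6/5 − 7/4 − 4/3 + 2 = 7/60.
So LHS = 7/60.
∫_0^1 v(x) φ(x) dx = ∫_0^1 (8*x^4 - 10*x^3 + 2*x^2) dx. Term by term:
  ∫_0^1 8*x^4 dx = 8/5;  ∫_0^1 -10*x^3 dx = -5/2;  ∫_0^1 2*x^2 dx = 2/3.
Sum: 8/5 − 5/2 + 2/3 = -7/30.
So RHS = -∫_0^1 v(x) φ(x) dx = 7/30.
LHS − RHS = -7/60 ≠ 0, so the identity fails.
(For a valid weak derivative the identity must hold for EVERY test function, in particular this one. The failure shows v is NOT the weak derivative of u.)
Correct weak derivative would be u'(x) = 1 - 4*x.


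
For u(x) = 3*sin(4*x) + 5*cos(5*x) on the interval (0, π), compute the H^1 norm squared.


||u||_{H^1(0,π)}^2 = -2080/3 + 803*π/2

u'(x) = -25*sin(5*x) + 12*cos(4*x).
Expand u² and (u')² and integrate term by term on (0, π), using: for integers n ≥ 1, ∫_0^π sin²(nx) dx = ∫_0^π cos²(nx) dx = π/2; for n ≠ n', ∫_0^π sin(nx)sin(n'x) dx = ∫_0^π cos(nx)cos(n'x) dx = 0; and by product-to-sum, ∫_0^π sin(nx)cos(n'x) dx = ½∫_0^π [sin((n+n')x) + sin((n−n')x)] dx, which is 0 when n+n' is even and 2n/(n²−n'²) when n+n' is odd (it need not vanish on (0, π)).
  u² squared terms: (3)²·∫sin(4x)² dx = 9·π/2 = 9*π/2;  (5)²·∫cos(5x)² dx = 25·π/2 = 25*π/2.
  u² cross terms: 2·(3)·(5)·∫sin(4x)·cos(5x) dx = 30·(-8/9) = -80/3.
  So ∫_0^π u² dx = 9*π/2 + 25*π/2 − 80/3 = -80/3 + 17*π.
  (u')² squared terms: (-25)²·∫sin(5x)² dx = 625·π/2 = 625*π/2;  (12)²·∫cos(4x)² dx = 144·π/2 = 72*π.
  (u')² cross terms: 2·(-25)·(12)·∫sin(5x)·cos(4x) dx = -600·(10/9) = -2000/3.
  So ∫_0^π (u')² dx = 625*π/2 + 72*π − 2000/3 = -2000/3 + 769*π/2.
||u||_{H^1}^2 = (-80/3 + 17*π) + (-2000/3 + 769*π/2) = -2080/3 + 803*π/2.


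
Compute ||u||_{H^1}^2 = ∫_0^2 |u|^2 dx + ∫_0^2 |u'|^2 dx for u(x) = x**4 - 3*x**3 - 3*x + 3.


||u||_{H^1}^2 = 10208/63

The H^1 norm (squared) on an interval (0, L) is
  ||u||_{H^1}^2 = ∫_0^L u(x)^2 dx + ∫_0^L u'(x)^2 dx.
Compute u'(x) = 4*x**3 - 9*x**2 - 3.
Then u(x)^2 = x**8 - 6*x**7 + 9*x**6 - 6*x**5 + 24*x**4 - 18*x**3 + 9*x**2 - 18*x + 9 and u'(x)^2 = 16*x**6 - 72*x**5 + 81*x**4 - 24*x**3 + 54*x**2 + 9.
Integrate each monomial from 0 to 2 using ∫_0^2 c·x^n dx = c·2^(n+1)/(n+1):
  ∫_0^2 u(x)^2 dx = ∫_0^2 (x^8 - 6*x^7 + 9*x^6 - 6*x^5 + 24*x^4 - 18*x^3 + 9*x^2 - 18*x + 9) dx. Term by term:
    ∫_0^2 x^8 dx = 512/9;  ∫_0^2 -6*x^7 dx = -192;  ∫_0^2 9*x^6 dx = 1152/7;
    ∫_0^2 -6*x^5 dx = -64;  ∫_0^2 24*x^4 dx = 768/5;  ∫_0^2 -18*x^3 dx = -72;
    ∫_0^2 9*x^2 dx = 24;  ∫_0^2 -18*x dx = -36;  ∫_0^2 9 dx = 18.
  Sum: 512/9 − 192 + 1152/7 − 64 + 768/5 − 72 + 24 − 36 + 18 = 16714/315.
  ∫_0^2 u'(x)^2 dx = ∫_0^2 (16*x^6 - 72*x^5 + 81*x^4 - 24*x^3 + 54*x^2 + 9) dx. Term by term:
    ∫_0^2 16*x^6 dx = 2048/7;  ∫_0^2 -72*x^5 dx = -768;  ∫_0^2 81*x^4 dx = 2592/5;
    ∫_0^2 -24*x^3 dx = -96;  ∫_0^2 54*x^2 dx = 144;  ∫_0^2 9 dx = 18.
  Sum: 2048/7 − 768 + 2592/5 − 96 + 144 + 18 = 3814/35.
Adding: ||u||_{H^1}^2 = 16714/315 + 3814/35 = 10208/63.


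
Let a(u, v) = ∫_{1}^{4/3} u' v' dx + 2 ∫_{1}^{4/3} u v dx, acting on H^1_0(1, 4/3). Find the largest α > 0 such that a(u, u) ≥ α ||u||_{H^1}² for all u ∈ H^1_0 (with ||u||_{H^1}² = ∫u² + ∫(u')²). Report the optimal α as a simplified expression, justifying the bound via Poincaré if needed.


α = 1

Coercivity of a(·,·) on H^1_0(1, 4/3) means a(u, u) ≥ α ||u||_{H^1}² for every u ∈ H^1_0.
The interval has length L = 1/3, and Poincaré/coercivity depend only on L. Here a(u, u) = ∫(u')² + (2)·∫u².
Here c = 2 ≥ 1, so a(u,u) = ∫(u')² + c∫u² ≥ ∫(u')² + ∫u² = ||u||_{H^1}², i.e. α = 1 works. No larger α is possible: a(u,u) ≥ α||u||_{H^1}² means (1−α)∫(u')² ≥ (α−c)∫u², and for the modes u_n = sin(nπ(x−x₀)/L) (x₀ the left endpoint) one has ∫u_n²/∫(u_n')² = (L/(nπ))² → 0, so a(u_n,u_n)/||u_n||_{H^1}² → 1. Hence the optimal constant is α = 1.
Therefore α = 1.


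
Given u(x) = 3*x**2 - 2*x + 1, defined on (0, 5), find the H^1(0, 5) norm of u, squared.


||u||_{H^1}^2 = 16025/3

The H^1 norm (squared) on an interval (0, L) is
  ||u||_{H^1}^2 = ∫_0^L u(x)^2 dx + ∫_0^L u'(x)^2 dx.
Compute u'(x) = 6*x - 2.
Then u(x)^2 = 9*x**4 - 12*x**3 + 10*x**2 - 4*x + 1 and u'(x)^2 = 36*x**2 - 24*x + 4.
Integrate each monomial from 0 to 5 using ∫_0^5 c·x^n dx = c·5^(n+1)/(n+1):
  ∫_0^5 u(x)^2 dx = ∫_0^5 (9*x^4 - 12*x^3 + 10*x^2 - 4*x + 1) dx. Term by term:
    ∫_0^5 9*x^4 dx = 5625;  ∫_0^5 -12*x^3 dx = -1875;  ∫_0^5 10*x^2 dx = 1250/3;
    ∫_0^5 -4*x dx = -50;  ∫_0^5 1 dx = 5.
  Sum: 5625 − 1875 + 1250/3 − 50 + 5 = 12365/3.
  ∫_0^5 u'(x)^2 dx = ∫_0^5 (36*x^2 - 24*x + 4) dx. Term by term:
    ∫_0^5 36*x^2 dx = 1500;  ∫_0^5 -24*x dx = -300;  ∫_0^5 4 dx = 20.
  Sum: 1500 − 300 + 20 = 1220.
Adding: ||u||_{H^1}^2 = 12365/3 + 1220 = 16025/3.


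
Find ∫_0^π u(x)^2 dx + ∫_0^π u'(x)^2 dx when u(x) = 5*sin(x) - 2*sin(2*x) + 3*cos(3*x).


||u||_{H^1(0,π)}^2 = 96 + 80*π

u'(x) = -9*sin(3*x) + 5*cos(x) - 4*cos(2*x).
Expand u² and (u')² and integrate term by term on (0, π), using: for integers n ≥ 1, ∫_0^π sin²(nx) dx = ∫_0^π cos²(nx) dx = π/2; for n ≠ n', ∫_0^π sin(nx)sin(n'x) dx = ∫_0^π cos(nx)cos(n'x) dx = 0; and by product-to-sum, ∫_0^π sin(nx)cos(n'x) dx = ½∫_0^π [sin((n+n')x) + sin((n−n')x)] dx, which is 0 when n+n' is even and 2n/(n²−n'²) when n+n' is odd (it need not vanish on (0, π)).
  u² squared terms: (-2)²·∫sin(2x)² dx = 4·π/2 = 2*π;  (3)²·∫cos(3x)² dx = 9·π/2 = 9*π/2;  (5)²·∫sin(x)² dx = 25·π/2 = 25*π/2.
  u² cross terms: 2·(-2)·(3)·∫sin(2x)·cos(3x) dx = -12·(-4/5) = 48/5;  2·(-2)·(5)·∫sin(2x)·sin(x) dx = -20·(0) = 0;  2·(3)·(5)·∫cos(3x)·sin(x) dx = 30·(0) = 0.
  So ∫_0^π u² dx = 2*π + 9*π/2 + 25*π/2 + 48/5 + 0 + 0 = 48/5 + 19*π.
  (u')² squared terms: (-9)²·∫sin(3x)² dx = 81·π/2 = 81*π/2;  (-4)²·∫cos(2x)² dx = 16·π/2 = 8*π;  (5)²·∫cos(x)² dx = 25·π/2 = 25*π/2.
  (u')² cross terms: 2·(-9)·(-4)·∫sin(3x)·cos(2x) dx = 72·(6/5) = 432/5;  2·(-9)·(5)·∫sin(3x)·cos(x) dx = -90·(0) = 0;  2·(-4)·(5)·∫cos(2x)·cos(x) dx = -40·(0) = 0.
  So ∫_0^π (u')² dx = 81*π/2 + 8*π + 25*π/2 + 432/5 + 0 + 0 = 432/5 + 61*π.
||u||_{H^1}^2 = (48/5 + 19*π) + (432/5 + 61*π) = 96 + 80*π.


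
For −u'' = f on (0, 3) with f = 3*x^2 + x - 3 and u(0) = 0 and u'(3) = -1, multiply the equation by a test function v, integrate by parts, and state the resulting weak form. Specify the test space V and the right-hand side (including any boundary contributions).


V = {v ∈ H^1(0, 3) : v(0) = 0} (test functions vanish at x = 0 where u is specified); weak form: ∫_0^3 u'v' dx = ∫_0^3 (3*x^2 + x - 3) v dx − v(3) for all v ∈ V.

Multiply both sides by a test function v and integrate from 0 to 3:
  ∫_0^3 −u''(x) v(x) dx = ∫_0^3 f(x) v(x) dx.
Integrate the LHS by parts once:
  ∫_0^3 −u'' v dx = −[u'(x) v(x)]_0^3 + ∫_0^3 u'(x) v'(x) dx.
Thus ∫_0^3 u'(x) v'(x) dx = ∫_0^3 f(x) v(x) dx + [u'(x) v(x)]_0^3.
Choose V so that boundary terms are either known or forced to vanish.
Mixed BC: u(0) = 0 (Dirichlet) and u'(3) = -1 (Neumann). Define V = {v ∈ H^1(0, 3) : v(0) = 0}. Then [u' v]_0^3 = u'(3)·v(3) − u'(0)·0 = − v(3).
Weak formulation: find u (satisfying any essential BC) such that ∫_0^3 u'(x) v'(x) dx = ∫_0^3 f v dx − v(3) for all v ∈ V (Dirichlet at 0 absorbed into V; Neumann datum at x = 3 contributes the boundary term).
Substituting f(x) = 3*x^2 + x - 3, the right-hand side is ∫_0^3 (3*x^2 + x - 3) v dx − v(3).


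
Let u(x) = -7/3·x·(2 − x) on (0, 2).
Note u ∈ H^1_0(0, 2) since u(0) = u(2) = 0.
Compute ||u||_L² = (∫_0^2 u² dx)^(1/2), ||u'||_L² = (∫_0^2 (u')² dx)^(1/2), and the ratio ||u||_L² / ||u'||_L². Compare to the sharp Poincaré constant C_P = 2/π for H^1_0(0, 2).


||u||_L² / ||u'||_L² = sqrt(10)/5 < C_P = 2/π.

u(x) = -7/3·x·(2 − x), so u'(x) = 14*x/3 - 14/3.
u(x) = -7/3·x·(2 − x) vanishes at x = 0 and x = 2, so u ∈ H^1_0(0, 2). Differentiate via the product rule and integrate the resulting polynomials term by term.
  ∫_0^2 u² dx = ∫_0^2 (49*x^4/9 - 196*x^3/9 + 196*x^2/9) dx. Term by term:
    ∫_0^2 49*x^4/9 dx = 1568/45;  ∫_0^2 -196*x^3/9 dx = -784/9;  ∫_0^2 196*x^2/9 dx = 1568/27.
  Sum: 1568/45 − 784/9 + 1568/27 = 784/135.
  ∫_0^2 (u')² dx = ∫_0^2 (196*x^2/9 - 392*x/9 + 196/9) dx. Term by term:
    ∫_0^2 196*x^2/9 dx = 1568/27;  ∫_0^2 -392*x/9 dx = -784/9;  ∫_0^2 196/9 dx = 392/9.
  Sum: 1568/27 − 784/9 + 392/9 = 392/27.
∫_0^2 u² dx = 784/135, so ||u||_L² = 28*sqrt(15)/45.
∫_0^2 (u')² dx = 392/27, so ||u'||_L² = 14*sqrt(6)/9.
Ratio ||u||_L² / ||u'||_L² = sqrt(10)/5.
Sharp Poincaré constant on H^1_0(0, 2) is C_P = L/π = 2/π, achieved by sin(π/2·x).
A polynomial bump cannot attain the sharp Poincaré constant (only the first sine eigenfunction does), so the ratio is strictly less than C_P, consistent with ||u||_L² ≤ C_P ||u'||_L².


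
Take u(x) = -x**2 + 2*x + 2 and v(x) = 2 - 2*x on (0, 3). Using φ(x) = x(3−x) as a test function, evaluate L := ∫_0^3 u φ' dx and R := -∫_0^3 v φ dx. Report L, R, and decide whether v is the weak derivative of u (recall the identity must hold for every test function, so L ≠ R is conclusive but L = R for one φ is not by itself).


LHS = 9/2, RHS = 9/2. Yes, v = u' weakly.

u(x) = -x**2 + 2*x + 2, classical derivative u'(x) = 2 - 2*x.
φ(x) = x(3−x), so φ'(x) = 3 - 2*x.
Note φ(0) = φ(3) = 0, so the boundary term u·φ vanishes.
LHS = ∫_0^3 u(x) φ'(x) dx = ∫_0^3 (2*x^3 - 7*x^2 + 2*x + 6) dx. Term by term:
  ∫_0^3 2*x^3 dx = 81/2;  ∫_0^3 -7*x^2 dx = -63;  ∫_0^3 2*x dx = 9;
  ∫_0^3 6 dx = 18.
Sum: 81/2 − 63 + 9 + 18 = 9/2.
So LHS = 9/2.
∫_0^3 v(x) φ(x) dx = ∫_0^3 (2*x^3 - 8*x^2 + 6*x) dx. Term by term:
  ∫_0^3 2*x^3 dx = 81/2;  ∫_0^3 -8*x^2 dx = -72;  ∫_0^3 6*x dx = 27.
Sum: 81/2 − 72 + 27 = -9/2.
So RHS = -∫_0^3 v(x) φ(x) dx = 9/2.
LHS = RHS, so the identity holds for this test φ.
Moreover u is smooth here and v(x) = u'(x) = 2 - 2*x pointwise, so the identity holds for every test function. Hence v is the weak derivative of u.


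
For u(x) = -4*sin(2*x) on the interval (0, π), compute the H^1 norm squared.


||u||_{H^1(0,π)}^2 = 40*π

u'(x) = -8*cos(2*x).
Expand u² and (u')² and integrate term by term on (0, π), using: for integers n ≥ 1, ∫_0^π sin²(nx) dx = ∫_0^π cos²(nx) dx = π/2; for n ≠ n', ∫_0^π sin(nx)sin(n'x) dx = ∫_0^π cos(nx)cos(n'x) dx = 0; and by product-to-sum, ∫_0^π sin(nx)cos(n'x) dx = ½∫_0^π [sin((n+n')x) + sin((n−n')x)] dx, which is 0 when n+n' is even and 2n/(n²−n'²) when n+n' is odd (it need not vanish on (0, π)).
  u² squared terms: (-4)²·∫sin(2x)² dx = 16·π/2 = 8*π.
  So ∫_0^π u² dx = 8*π.
  (u')² squared terms: (-8)²·∫cos(2x)² dx = 64·π/2 = 32*π.
  So ∫_0^π (u')² dx = 32*π.
||u||_{H^1}^2 = (8*π) + (32*π) = 40*π.


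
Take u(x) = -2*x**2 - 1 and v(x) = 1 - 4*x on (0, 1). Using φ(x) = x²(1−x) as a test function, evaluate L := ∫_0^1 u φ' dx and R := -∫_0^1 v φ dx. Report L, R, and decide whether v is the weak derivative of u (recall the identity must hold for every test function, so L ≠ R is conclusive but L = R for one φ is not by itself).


LHS = 1/5, RHS = 7/60. No, v is not the weak derivative of u.

u(x) = -2*x**2 - 1, classical derivative u'(x) = -4*x.
φ(x) = x²(1−x), so φ'(x) = x*(2 - 3*x).
Note φ(0) = φ(1) = 0, so the boundary term u·φ vanishes.
LHS = ∫_0^1 u(x) φ'(x) dx = ∫_0^1 (6*x^4 - 4*x^3 + 3*x^2 - 2*x) dx. Term by term:
  ∫_0^1 6*x^4 dx = 6/5;  ∫_0^1 -4*x^3 dx = -1;  ∫_0^1 3*x^2 dx = 1;
  ∫_0^1 -2*x dx = -1.
Sum: 6/5 − 1 + 1 − 1 = 1/5.
So LHS = 1/5.
∫_0^1 v(x) φ(x) dx = ∫_0^1 (4*x^4 - 5*x^3 + x^2) dx. Term by term:
  ∫_0^1 4*x^4 dx = 4/5;  ∫_0^1 -5*x^3 dx = -5/4;  ∫_0^1 x^2 dx = 1/3.
Sum: 4/5 − 5/4 + 1/3 = -7/60.
So RHS = -∫_0^1 v(x) φ(x) dx = 7/60.
LHS − RHS = 1/12 ≠ 0, so the identity fails.
(For a valid weak derivative the identity must hold for EVERY test function, in particular this one. The failure shows v is NOT the weak derivative of u.)
Correct weak derivative would be u'(x) = -4*x.


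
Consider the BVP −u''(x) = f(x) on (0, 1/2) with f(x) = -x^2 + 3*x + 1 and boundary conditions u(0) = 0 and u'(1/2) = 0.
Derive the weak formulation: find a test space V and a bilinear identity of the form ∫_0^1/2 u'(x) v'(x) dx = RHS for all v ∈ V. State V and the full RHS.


V = {v ∈ H^1(0, 1/2) : v(0) = 0} (test functions vanish at x = 0 where u is specified); weak form: ∫_0^1/2 u'v' dx = ∫_0^1/2 (-x^2 + 3*x + 1) v dx for all v ∈ V.

Multiply both sides by a test function v and integrate from 0 to 1/2:
  ∫_0^1/2 −u''(x) v(x) dx = ∫_0^1/2 f(x) v(x) dx.
Integrate the LHS by parts once:
  ∫_0^1/2 −u'' v dx = −[u'(x) v(x)]_0^1/2 + ∫_0^1/2 u'(x) v'(x) dx.
Thus ∫_0^1/2 u'(x) v'(x) dx = ∫_0^1/2 f(x) v(x) dx + [u'(x) v(x)]_0^1/2.
Choose V so that boundary terms are either known or forced to vanish.
Mixed BC: u(0) = 0 (Dirichlet) and u'(1/2) = 0 (Neumann). Define V = {v ∈ H^1(0, 1/2) : v(0) = 0}. Then [u' v]_0^1/2 = u'(1/2)·v(1/2) − u'(0)·0 = 0.
Weak formulation: find u (satisfying any essential BC) such that ∫_0^1/2 u'(x) v'(x) dx = ∫_0^1/2 f v dx for all v ∈ V (Dirichlet at 0 absorbed into V; the Neumann datum at x = 1/2 is zero, so no boundary term remains).
Substituting f(x) = -x^2 + 3*x + 1, the right-hand side is ∫_0^1/2 (-x^2 + 3*x + 1) v dx.


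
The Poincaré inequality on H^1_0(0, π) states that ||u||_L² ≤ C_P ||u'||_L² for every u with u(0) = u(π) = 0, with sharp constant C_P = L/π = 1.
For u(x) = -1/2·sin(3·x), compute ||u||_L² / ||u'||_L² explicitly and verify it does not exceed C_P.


||u||_L² / ||u'||_L² = 1/3 < C_P = 1.

u(x) = -1/2·sin(3·x), so u'(x) = -3*cos(3*x)/2.
Writing u(x) = A·sin(kπx/L) with A = -1/2 and k = 3, use ∫_0^L sin²(kπx/L) dx = L/2 and ∫_0^L cos²(kπx/L) dx = L/2.
u² = 1/4·sin²(3·x) and (u')² = 9/4·cos²(3·x), and each of sin², cos² integrates to L/2 = π/2 over (0, π).
∫_0^π u² dx = π/8, so ||u||_L² = sqrt(2)*sqrt(π)/4.
∫_0^π (u')² dx = 9*π/8, so ||u'||_L² = 3*sqrt(2)*sqrt(π)/4.
Ratio ||u||_L² / ||u'||_L² = 1/3.
Sharp Poincaré constant on H^1_0(0, π) is C_P = L/π = 1, achieved by sin(x).
This is the k = 3 harmonic; the ratio L/(kπ) is strictly less than C_P = L/π, consistent with the sharp inequality ||u||_L² ≤ C_P ||u'||_L².


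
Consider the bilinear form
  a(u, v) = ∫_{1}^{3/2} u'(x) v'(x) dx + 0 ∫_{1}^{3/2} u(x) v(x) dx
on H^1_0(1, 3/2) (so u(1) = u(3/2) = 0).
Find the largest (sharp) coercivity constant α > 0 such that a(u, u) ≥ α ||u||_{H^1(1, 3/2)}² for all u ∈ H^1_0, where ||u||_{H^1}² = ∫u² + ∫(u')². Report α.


α = 4*π^2/(1 + 4*π^2)

Coercivity of a(·,·) on H^1_0(1, 3/2) means a(u, u) ≥ α ||u||_{H^1}² for every u ∈ H^1_0.
The interval has length L = 1/2, and Poincaré/coercivity depend only on L. Here a(u, u) = ∫(u')² + (0)·∫u².
Here c = 0, so a(u,u) = ∫(u')² alone. The condition a(u,u) ≥ α||u||_{H^1}² reads (1−α)∫(u')² ≥ (α−c)∫u². Any admissible α is ≤ 1 (rapidly oscillating u have ∫u²/∫(u')² → 0), and α = 1 would force 0 ≥ (1−c)∫u², impossible since c < 1; so 1−α > 0. By the sharp Poincaré inequality on H^1_0 of an interval of length L, ∫(u')² ≥ (π/L)²∫u² with equality for the first sine mode sin(π(x−x₀)/L) (x₀ the left endpoint), so the inequality holds for all u iff (1−α)(π/L)² ≥ α − c, i.e. α ≤ ((π/L)² + c)/((π/L)² + 1) = (1 + c(L/π)²)/(1 + (L/π)²). (Direct route, valid since c ≤ 0: Poincaré gives c∫u² ≥ c(L/π)²∫(u')², so a(u,u) ≥ (1 + c(L/π)²)∫(u')², while ||u||_{H^1}² ≤ (1 + (L/π)²)∫(u')²; dividing yields the same α.) With (π/L)² = 4*π^2 and c = 0, the largest admissible constant is α = ((π/L)² + c)/((π/L)² + 1).
Simplifying, α = 4*π^2/(1 + 4*π^2).


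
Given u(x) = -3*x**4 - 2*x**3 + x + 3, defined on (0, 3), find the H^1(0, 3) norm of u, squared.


||u||_{H^1}^2 = 6470823/70

The H^1 norm (squared) on an interval (0, L) is
  ||u||_{H^1}^2 = ∫_0^L u(x)^2 dx + ∫_0^L u'(x)^2 dx.
Compute u'(x) = -12*x**3 - 6*x**2 + 1.
Then u(x)^2 = 9*x**8 + 12*x**7 + 4*x**6 - 6*x**5 - 22*x**4 - 12*x**3 + x**2 + 6*x + 9 and u'(x)^2 = 144*x**6 + 144*x**5 + 36*x**4 - 24*x**3 - 12*x**2 + 1.
Integrate each monomial from 0 to 3 using ∫_0^3 c·x^n dx = c·3^(n+1)/(n+1):
  ∫_0^3 u(x)^2 dx = ∫_0^3 (9*x^8 + 12*x^7 + 4*x^6 - 6*x^5 - 22*x^4 - 12*x^3 + x^2 + 6*x + 9) dx. Term by term:
    ∫_0^3 9*x^8 dx = 19683;  ∫_0^3 12*x^7 dx = 19683/2;  ∫_0^3 4*x^6 dx = 8748/7;
    ∫_0^3 -6*x^5 dx = -729;  ∫_0^3 -22*x^4 dx = -5346/5;  ∫_0^3 -12*x^3 dx = -243;
    ∫_0^3 x^2 dx = 9;  ∫_0^3 6*x dx = 27;  ∫_0^3 9 dx = 27.
  Sum: 19683 + 19683/2 + 8748/7 − 729 − 5346/5 − 243 + 9 + 27 + 27 = 2015721/70.
  ∫_0^3 u'(x)^2 dx = ∫_0^3 (144*x^6 + 144*x^5 + 36*x^4 - 24*x^3 - 12*x^2 + 1) dx. Term by term:
    ∫_0^3 144*x^6 dx = 314928/7;  ∫_0^3 144*x^5 dx = 17496;  ∫_0^3 36*x^4 dx = 8748/5;
    ∫_0^3 -24*x^3 dx = -486;  ∫_0^3 -12*x^2 dx = -108;  ∫_0^3 1 dx = 3.
  Sum: 314928/7 + 17496 + 8748/5 − 486 − 108 + 3 = 2227551/35.
Adding: ||u||_{H^1}^2 = 2015721/70 + 2227551/35 = 6470823/70.


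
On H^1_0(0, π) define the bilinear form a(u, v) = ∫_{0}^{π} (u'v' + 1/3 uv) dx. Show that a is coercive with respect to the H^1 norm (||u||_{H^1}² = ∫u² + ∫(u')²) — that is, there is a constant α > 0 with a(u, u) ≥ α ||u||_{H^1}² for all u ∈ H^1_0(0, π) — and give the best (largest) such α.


α = 2/3

Coercivity of a(·,·) on H^1_0(0, π) means a(u, u) ≥ α ||u||_{H^1}² for every u ∈ H^1_0.
The interval has length L = π, and Poincaré/coercivity depend only on L. Here a(u, u) = ∫(u')² + (1/3)·∫u².
Here 0 < c = 1/3 < 1. The condition a(u,u) ≥ α||u||_{H^1}² reads (1−α)∫(u')² ≥ (α−c)∫u². Any admissible α is ≤ 1 (rapidly oscillating u have ∫u²/∫(u')² → 0), and α = 1 would force 0 ≥ (1−c)∫u², impossible since c < 1; so 1−α > 0. By the sharp Poincaré inequality on H^1_0 of an interval of length L, ∫(u')² ≥ (π/L)²∫u² with equality for the first sine mode sin(π(x−x₀)/L) (x₀ the left endpoint), so the inequality holds for all u iff (1−α)(π/L)² ≥ α − c, i.e. α ≤ ((π/L)² + c)/((π/L)² + 1) = (1 + c(L/π)²)/(1 + (L/π)²). With (π/L)² = 1 and c = 1/3, the largest admissible constant is α = ((π/L)² + c)/((π/L)² + 1).
Simplifying, α = 2/3.


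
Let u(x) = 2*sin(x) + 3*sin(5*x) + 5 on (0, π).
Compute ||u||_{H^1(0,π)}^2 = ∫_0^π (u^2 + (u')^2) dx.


||u||_{H^1(0,π)}^2 = 52 + 146*π

u'(x) = 2*cos(x) + 15*cos(5*x).
Expand u² and (u')² and integrate term by term on (0, π), using: for integers n ≥ 1, ∫_0^π sin²(nx) dx = ∫_0^π cos²(nx) dx = π/2; for n ≠ n', ∫_0^π sin(nx)sin(n'x) dx = ∫_0^π cos(nx)cos(n'x) dx = 0; and by product-to-sum, ∫_0^π sin(nx)cos(n'x) dx = ½∫_0^π [sin((n+n')x) + sin((n−n')x)] dx, which is 0 when n+n' is even and 2n/(n²−n'²) when n+n' is odd (it need not vanish on (0, π)). For the constant mode: ∫_0^π 1 dx = π, ∫_0^π cos(nx) dx = 0, ∫_0^π sin(nx) dx = (1−(−1)^n)/n.
  u² squared terms: (5)²·∫1 dx = 25·π = 25*π;  (2)²·∫sin(x)² dx = 4·π/2 = 2*π;  (3)²·∫sin(5x)² dx = 9·π/2 = 9*π/2.
  u² cross terms: 2·(5)·(2)·∫1·sin(x) dx = 20·(2) = 40;  2·(5)·(3)·∫1·sin(5x) dx = 30·(2/5) = 12;  2·(2)·(3)·∫sin(x)·sin(5x) dx = 12·(0) = 0.
  So ∫_0^π u² dx = 25*π + 2*π + 9*π/2 + 40 + 12 + 0 = 52 + 63*π/2.
  (u')² squared terms: (2)²·∫cos(x)² dx = 4·π/2 = 2*π;  (15)²·∫cos(5x)² dx = 225·π/2 = 225*π/2.
  (u')² cross terms: 2·(2)·(15)·∫cos(x)·cos(5x) dx = 60·(0) = 0.
  So ∫_0^π (u')² dx = 2*π + 225*π/2 + 0 = 229*π/2.
||u||_{H^1}^2 = (52 + 63*π/2) + (229*π/2) = 52 + 146*π.


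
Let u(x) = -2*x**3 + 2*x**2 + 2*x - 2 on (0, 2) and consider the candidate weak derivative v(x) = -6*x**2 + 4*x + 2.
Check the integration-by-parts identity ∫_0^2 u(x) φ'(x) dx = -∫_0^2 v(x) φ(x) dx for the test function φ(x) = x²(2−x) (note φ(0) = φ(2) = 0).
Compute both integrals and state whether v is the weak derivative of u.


LHS = 56/15, RHS = 56/15. Yes, v = u' weakly.

u(x) = -2*x**3 + 2*x**2 + 2*x - 2, classical derivative u'(x) = -6*x**2 + 4*x + 2.
φ(x) = x²(2−x), so φ'(x) = x*(4 - 3*x).
Note φ(0) = φ(2) = 0, so the boundary term u·φ vanishes.
LHS = ∫_0^2 u(x) φ'(x) dx = ∫_0^2 (6*x^5 - 14*x^4 + 2*x^3 + 14*x^2 - 8*x) dx. Term by term:
  ∫_0^2 6*x^5 dx = 64;  ∫_0^2 -14*x^4 dx = -448/5;  ∫_0^2 2*x^3 dx = 8;
  ∫_0^2 14*x^2 dx = 112/3;  ∫_0^2 -8*x dx = -16.
Sum: 64 − 448/5 + 8 + 112/3 − 16 = 56/15.
So LHS = 56/15.
∫_0^2 v(x) φ(x) dx = ∫_0^2 (6*x^5 - 16*x^4 + 6*x^3 + 4*x^2) dx. Term by term:
  ∫_0^2 6*x^5 dx = 64;  ∫_0^2 -16*x^4 dx = -512/5;  ∫_0^2 6*x^3 dx = 24;
  ∫_0^2 4*x^2 dx = 32/3.
Sum: 64 − 512/5 + 24 + 32/3 = -56/15.
So RHS = -∫_0^2 v(x) φ(x) dx = 56/15.
LHS = RHS, so the identity holds for this test φ.
Moreover u is smooth here and v(x) = u'(x) = -6*x**2 + 4*x + 2 pointwise, so the identity holds for every test function. Hence v is the weak derivative of u.


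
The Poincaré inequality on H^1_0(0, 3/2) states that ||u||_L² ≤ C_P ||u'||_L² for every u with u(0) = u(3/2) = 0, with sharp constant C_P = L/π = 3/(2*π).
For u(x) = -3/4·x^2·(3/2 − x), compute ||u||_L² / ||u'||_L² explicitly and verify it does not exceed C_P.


||u||_L² / ||u'||_L² = 3*sqrt(14)/28 < C_P = 3/(2*π).

u(x) = -3/4·x^2·(3/2 − x), so u'(x) = 9*x*(x - 1)/4.
u(x) = -3/4·x^2·(3/2 − x) vanishes at x = 0 and x = 3/2, so u ∈ H^1_0(0, 3/2). Differentiate via the product rule and integrate the resulting polynomials term by term.
  ∫_0^3/2 u² dx = ∫_0^3/2 (9*x^6/16 - 27*x^5/16 + 81*x^4/64) dx. Term by term:
    ∫_0^3/2 9*x^6/16 dx = 19683/14336;  ∫_0^3/2 -27*x^5/16 dx = -6561/2048;  ∫_0^3/2 81*x^4/64 dx = 19683/10240.
  Sum: 19683/14336 − 6561/2048 + 19683/10240 = 6561/71680.
  ∫_0^3/2 (u')² dx = ∫_0^3/2 (81*x^4/16 - 81*x^3/8 + 81*x^2/16) dx. Term by term:
    ∫_0^3/2 81*x^4/16 dx = 19683/2560;  ∫_0^3/2 -81*x^3/8 dx = -6561/512;  ∫_0^3/2 81*x^2/16 dx = 729/128.
  Sum: 19683/2560 − 6561/512 + 729/128 = 729/1280.
∫_0^3/2 u² dx = 6561/71680, so ||u||_L² = 81*sqrt(70)/2240.
∫_0^3/2 (u')² dx = 729/1280, so ||u'||_L² = 27*sqrt(5)/80.
Ratio ||u||_L² / ||u'||_L² = 3*sqrt(14)/28.
Sharp Poincaré constant on H^1_0(0, 3/2) is C_P = L/π = 3/(2*π), achieved by sin(2*π/3·x).
A polynomial bump cannot attain the sharp Poincaré constant (only the first sine eigenfunction does), so the ratio is strictly less than C_P, consistent with ||u||_L² ≤ C_P ||u'||_L².


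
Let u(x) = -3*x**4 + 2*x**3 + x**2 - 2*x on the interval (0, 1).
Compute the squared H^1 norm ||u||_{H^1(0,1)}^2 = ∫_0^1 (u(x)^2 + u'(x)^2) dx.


||u||_{H^1}^2 = 1327/210

The H^1 norm (squared) on an interval (0, L) is
  ||u||_{H^1}^2 = ∫_0^L u(x)^2 dx + ∫_0^L u'(x)^2 dx.
Compute u'(x) = -12*x**3 + 6*x**2 + 2*x - 2.
Then u(x)^2 = 9*x**8 - 12*x**7 - 2*x**6 + 16*x**5 - 7*x**4 - 4*x**3 + 4*x**2 and u'(x)^2 = 144*x**6 - 144*x**5 - 12*x**4 + 72*x**3 - 20*x**2 - 8*x + 4.
Integrate each monomial from 0 to 1 using ∫_0^1 c·x^n dx = c·1^(n+1)/(n+1):
  ∫_0^1 u(x)^2 dx = ∫_0^1 (9*x^8 - 12*x^7 - 2*x^6 + 16*x^5 - 7*x^4 - 4*x^3 + 4*x^2) dx. Term by term:
    ∫_0^1 9*x^8 dx = 1;  ∫_0^1 -12*x^7 dx = -3/2;  ∫_0^1 -2*x^6 dx = -2/7;
    ∫_0^1 16*x^5 dx = 8/3;  ∫_0^1 -7*x^4 dx = -7/5;  ∫_0^1 -4*x^3 dx = -1;
    ∫_0^1 4*x^2 dx = 4/3.
  Sum: 1 − 3/2 − 2/7 + 8/3 − 7/5 − 1 + 4/3 = 57/70.
  ∫_0^1 u'(x)^2 dx = ∫_0^1 (144*x^6 - 144*x^5 - 12*x^4 + 72*x^3 - 20*x^2 - 8*x + 4) dx. Term by term:
    ∫_0^1 144*x^6 dx = 144/7;  ∫_0^1 -144*x^5 dx = -24;  ∫_0^1 -12*x^4 dx = -12/5;
    ∫_0^1 72*x^3 dx = 18;  ∫_0^1 -20*x^2 dx = -20/3;  ∫_0^1 -8*x dx = -4;
    ∫_0^1 4 dx = 4.
  Sum: 144/7 − 24 − 12/5 + 18 − 20/3 − 4 + 4 = 578/105.
Adding: ||u||_{H^1}^2 = 57/70 + 578/105 = 1327/210.


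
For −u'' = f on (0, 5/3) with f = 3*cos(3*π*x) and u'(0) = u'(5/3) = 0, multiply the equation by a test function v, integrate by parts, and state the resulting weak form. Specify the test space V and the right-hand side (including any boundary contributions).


V = H^1(0, 5/3) (no boundary constraint on v; u is determined up to an additive constant); weak form: ∫_0^5/3 u'v' dx = ∫_0^5/3 (3*cos(3*π*x)) v dx for all v ∈ V.

Multiply both sides by a test function v and integrate from 0 to 5/3:
  ∫_0^5/3 −u''(x) v(x) dx = ∫_0^5/3 f(x) v(x) dx.
Integrate the LHS by parts once:
  ∫_0^5/3 −u'' v dx = −[u'(x) v(x)]_0^5/3 + ∫_0^5/3 u'(x) v'(x) dx.
Thus ∫_0^5/3 u'(x) v'(x) dx = ∫_0^5/3 f(x) v(x) dx + [u'(x) v(x)]_0^5/3.
Choose V so that boundary terms are either known or forced to vanish.
u has homogeneous Neumann: u'(0) = u'(5/3) = 0. So [u' v]_0^5/3 = 0·v(5/3) − 0·v(0) = 0 for any v; take V = H^1(0, 5/3).
Weak formulation: find u (satisfying any essential BC) such that ∫_0^5/3 u'(x) v'(x) dx = ∫_0^5/3 f v dx for all v ∈ V (homogeneous Neumann, so boundary terms vanish).
Substituting f(x) = 3*cos(3*π*x), the right-hand side is ∫_0^5/3 (3*cos(3*π*x)) v dx.
Compatibility check (pure Neumann): taking v ≡ 1 ∈ V gives 0 = ∫_0^5/3 f dx + (0) − (0), i.e. ∫_0^5/3 f dx must equal u'(0) − u'(5/3) = 0. Indeed ∫_0^5/3 (3*cos(3*π*x)) dx = 0, so the data are compatible. The solution is then unique only up to an additive constant (fix it e.g. by requiring ∫_0^5/3 u dx = 0).


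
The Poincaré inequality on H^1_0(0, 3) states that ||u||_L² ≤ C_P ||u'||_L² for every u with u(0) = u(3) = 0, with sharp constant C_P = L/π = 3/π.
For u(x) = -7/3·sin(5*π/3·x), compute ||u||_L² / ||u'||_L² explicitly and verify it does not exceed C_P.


||u||_L² / ||u'||_L² = 3/(5*π) < C_P = 3/π.

u(x) = -7/3·sin(5*π/3·x), so u'(x) = -35*π*cos(5*π*x/3)/9.
Writing u(x) = A·sin(kπx/L) with A = -7/3 and k = 5, use ∫_0^L sin²(kπx/L) dx = L/2 and ∫_0^L cos²(kπx/L) dx = L/2.
u² = 49/9·sin²(5*π/3·x) and (u')² = 1225*π^2/81·cos²(5*π/3·x), and each of sin², cos² integrates to L/2 = 3/2 over (0, 3).
∫_0^3 u² dx = 49/6, so ||u||_L² = 7*sqrt(6)/6.
∫_0^3 (u')² dx = 1225*π^2/54, so ||u'||_L² = 35*sqrt(6)*π/18.
Ratio ||u||_L² / ||u'||_L² = 3/(5*π).
Sharp Poincaré constant on H^1_0(0, 3) is C_P = L/π = 3/π, achieved by sin(π/3·x).
This is the k = 5 harmonic; the ratio L/(kπ) is strictly less than C_P = L/π, consistent with the sharp inequality ||u||_L² ≤ C_P ||u'||_L².


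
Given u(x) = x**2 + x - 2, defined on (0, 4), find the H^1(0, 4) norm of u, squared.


||u||_{H^1}^2 = 5612/15

The H^1 norm (squared) on an interval (0, L) is
  ||u||_{H^1}^2 = ∫_0^L u(x)^2 dx + ∫_0^L u'(x)^2 dx.
Compute u'(x) = 2*x + 1.
Then u(x)^2 = x**4 + 2*x**3 - 3*x**2 - 4*x + 4 and u'(x)^2 = 4*x**2 + 4*x + 1.
Integrate each monomial from 0 to 4 using ∫_0^4 c·x^n dx = c·4^(n+1)/(n+1):
  ∫_0^4 u(x)^2 dx = ∫_0^4 (x^4 + 2*x^3 - 3*x^2 - 4*x + 4) dx. Term by term:
    ∫_0^4 x^4 dx = 1024/5;  ∫_0^4 2*x^3 dx = 128;  ∫_0^4 -3*x^2 dx = -64;
    ∫_0^4 -4*x dx = -32;  ∫_0^4 4 dx = 16.
  Sum: 1024/5 + 128 − 64 − 32 + 16 = 1264/5.
  ∫_0^4 u'(x)^2 dx = ∫_0^4 (4*x^2 + 4*x + 1) dx. Term by term:
    ∫_0^4 4*x^2 dx = 256/3;  ∫_0^4 4*x dx = 32;  ∫_0^4 1 dx = 4.
  Sum: 256/3 + 32 + 4 = 364/3.
Adding: ||u||_{H^1}^2 = 1264/5 + 364/3 = 5612/15.


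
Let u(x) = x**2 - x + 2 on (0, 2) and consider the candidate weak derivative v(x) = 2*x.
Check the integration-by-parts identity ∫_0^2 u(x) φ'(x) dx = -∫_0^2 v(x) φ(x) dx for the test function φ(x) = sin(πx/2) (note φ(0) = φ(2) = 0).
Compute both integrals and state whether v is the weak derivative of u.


LHS = -4/π, RHS = -8/π. No, v is not the weak derivative of u.

u(x) = x**2 - x + 2, classical derivative u'(x) = 2*x - 1.
φ(x) = sin(πx/2), so φ'(x) = π*cos(π*x/2)/2.
Note φ(0) = φ(2) = 0, so the boundary term u·φ vanishes.
LHS = ∫_0^2 u(x) φ'(x) dx = ∫_0^2 (π*x^2*cos(π*x/2)/2 - π*x*cos(π*x/2)/2 + π*cos(π*x/2)) dx. Term by term:
  ∫_0^2 π*cos(π*x/2) dx = 0;  ∫_0^2 π*x^2*cos(π*x/2)/2 dx = -8/π;  ∫_0^2 -π*x*cos(π*x/2)/2 dx = 4/π.
Sum: 0 − 8/π + 4/π = -4/π.
So LHS = -4/π.
∫_0^2 v(x) φ(x) dx = ∫_0^2 (2*x*sin(π*x/2)) dx. Term by term:
  ∫_0^2 2*x*sin(π*x/2) dx = 8/π.
So RHS = -∫_0^2 v(x) φ(x) dx = -8/π.
LHS − RHS = 4/π ≠ 0, so the identity fails.
(For a valid weak derivative the identity must hold for EVERY test function, in particular this one. The failure shows v is NOT the weak derivative of u.)
Correct weak derivative would be u'(x) = 2*x - 1.


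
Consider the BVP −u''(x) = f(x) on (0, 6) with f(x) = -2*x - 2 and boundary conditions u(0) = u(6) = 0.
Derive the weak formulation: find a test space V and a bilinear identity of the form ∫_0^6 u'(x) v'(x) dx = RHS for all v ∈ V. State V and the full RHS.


V = H^1_0(0, 6) (so v(0) = v(6) = 0); weak form: ∫_0^6 u'v' dx = ∫_0^6 (-2*x - 2) v dx for all v ∈ V.

Multiply both sides by a test function v and integrate from 0 to 6:
  ∫_0^6 −u''(x) v(x) dx = ∫_0^6 f(x) v(x) dx.
Integrate the LHS by parts once:
  ∫_0^6 −u'' v dx = −[u'(x) v(x)]_0^6 + ∫_0^6 u'(x) v'(x) dx.
Thus ∫_0^6 u'(x) v'(x) dx = ∫_0^6 f(x) v(x) dx + [u'(x) v(x)]_0^6.
Choose V so that boundary terms are either known or forced to vanish.
u is Dirichlet: u(0) = u(6) = 0. Let V = H^1_0(0, 6); then v(0) = v(6) = 0, and [u' v]_0^6 = 0.
Weak formulation: find u (satisfying any essential BC) such that ∫_0^6 u'(x) v'(x) dx = ∫_0^6 f v dx for all v ∈ V.
Substituting f(x) = -2*x - 2, the right-hand side is ∫_0^6 (-2*x - 2) v dx.


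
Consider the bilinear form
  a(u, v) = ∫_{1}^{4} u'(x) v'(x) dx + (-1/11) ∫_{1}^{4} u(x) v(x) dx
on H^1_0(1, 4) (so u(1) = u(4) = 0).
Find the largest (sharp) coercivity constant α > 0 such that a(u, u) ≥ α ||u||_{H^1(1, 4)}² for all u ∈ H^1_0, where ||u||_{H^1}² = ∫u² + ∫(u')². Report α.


α = (-9/11 + π^2)/(9 + π^2)

Coercivity of a(·,·) on H^1_0(1, 4) means a(u, u) ≥ α ||u||_{H^1}² for every u ∈ H^1_0.
The interval has length L = 3, and Poincaré/coercivity depend only on L. Here a(u, u) = ∫(u')² + (-1/11)·∫u².
Here c = -1/11 < 0 with |c| < (π/L)² = π^2/9, so coercivity still holds. The condition a(u,u) ≥ α||u||_{H^1}² reads (1−α)∫(u')² ≥ (α−c)∫u². Any admissible α is ≤ 1 (rapidly oscillating u have ∫u²/∫(u')² → 0), and α = 1 would force 0 ≥ (1−c)∫u², impossible since c < 1; so 1−α > 0. By the sharp Poincaré inequality on H^1_0 of an interval of length L, ∫(u')² ≥ (π/L)²∫u² with equality for the first sine mode sin(π(x−x₀)/L) (x₀ the left endpoint), so the inequality holds for all u iff (1−α)(π/L)² ≥ α − c, i.e. α ≤ ((π/L)² + c)/((π/L)² + 1) = (1 + c(L/π)²)/(1 + (L/π)²). (Direct route, valid since c ≤ 0: Poincaré gives c∫u² ≥ c(L/π)²∫(u')², so a(u,u) ≥ (1 + c(L/π)²)∫(u')², while ||u||_{H^1}² ≤ (1 + (L/π)²)∫(u')²; dividing yields the same α.) With (π/L)² = π^2/9 and c = -1/11, the largest admissible constant is α = ((π/L)² + c)/((π/L)² + 1).
Simplifying, α = (-9/11 + π^2)/(9 + π^2).


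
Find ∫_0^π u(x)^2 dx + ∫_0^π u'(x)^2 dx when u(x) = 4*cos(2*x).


||u||_{H^1(0,π)}^2 = 40*π

u'(x) = -8*sin(2*x).
Expand u² and (u')² and integrate term by term on (0, π), using: for integers n ≥ 1, ∫_0^π sin²(nx) dx = ∫_0^π cos²(nx) dx = π/2; for n ≠ n', ∫_0^π sin(nx)sin(n'x) dx = ∫_0^π cos(nx)cos(n'x) dx = 0; and by product-to-sum, ∫_0^π sin(nx)cos(n'x) dx = ½∫_0^π [sin((n+n')x) + sin((n−n')x)] dx, which is 0 when n+n' is even and 2n/(n²−n'²) when n+n' is odd (it need not vanish on (0, π)).
  u² squared terms: (4)²·∫cos(2x)² dx = 16·π/2 = 8*π.
  So ∫_0^π u² dx = 8*π.
  (u')² squared terms: (-8)²·∫sin(2x)² dx = 64·π/2 = 32*π.
  So ∫_0^π (u')² dx = 32*π.
||u||_{H^1}^2 = (8*π) + (32*π) = 40*π.
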